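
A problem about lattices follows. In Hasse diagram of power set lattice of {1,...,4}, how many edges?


A cover relation a -< b holds when a < b with no c strictly between.
Cover relations:
  {} -< {1}
  {} -< {2}
  {} -< {3}
  {} -< {4}
  {1} -< {1,2}
  {1} -< {1,3}
  {1} -< {1,4}
  {2} -< {1,2}
  ...24 more
Total: 32


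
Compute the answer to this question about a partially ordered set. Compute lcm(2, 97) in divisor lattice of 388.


In a divisor lattice, join = lcm (least common multiple).
gcd(2,97) = 1
lcm(2,97) = 2*97/gcd = 194/1 = 194


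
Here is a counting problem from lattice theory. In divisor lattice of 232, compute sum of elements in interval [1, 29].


Interval [1,29] in divisors of 232: [1, 29]
Sum = 30


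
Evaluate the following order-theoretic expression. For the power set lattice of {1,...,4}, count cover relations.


A cover relation a -< b holds when a < b with no c strictly between.
Cover relations:
  {} -< {1}
  {} -< {2}
  {} -< {3}
  {} -< {4}
  {1} -< {1,2}
  {1} -< {1,3}
  {1} -< {1,4}
  {2} -< {1,2}
  ...24 more
Total: 32


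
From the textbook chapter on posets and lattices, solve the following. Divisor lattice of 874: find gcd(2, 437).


In a divisor lattice, meet = gcd (greatest common divisor).
By Euclidean algorithm or factoring: gcd(2,437) = 1


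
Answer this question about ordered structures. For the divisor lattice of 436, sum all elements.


sigma(n) = sum of divisors.
Divisors of 436: [1, 2, 4, 109, 218, 436]
Sum = 770


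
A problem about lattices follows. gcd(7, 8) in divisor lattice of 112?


Meet=gcd.
gcd(7,8)=1


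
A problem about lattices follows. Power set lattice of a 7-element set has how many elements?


Power set = 2^n.
2^7 = 128


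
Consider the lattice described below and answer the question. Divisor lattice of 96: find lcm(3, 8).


In a divisor lattice, join = lcm (least common multiple).
gcd(3,8) = 1
lcm(3,8) = 3*8/gcd = 24/1 = 24


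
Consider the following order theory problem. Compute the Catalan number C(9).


C(n) = C(2n, n) / (n+1).
C(18, 9) = 48620
C(9) = 48620 / 10 = 4862


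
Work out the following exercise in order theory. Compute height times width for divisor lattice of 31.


Height = length of longest chain minus 1; width = size of largest antichain.
A maximum chain: 1 | 31  (height 1).
A maximum antichain: {1}  (width 1).
Product = 1 * 1 = 1


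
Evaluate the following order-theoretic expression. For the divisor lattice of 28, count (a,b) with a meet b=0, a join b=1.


Complement pair (a,b): a meet b = bottom, a join b = top.
Here: gcd(a,b)=1 and lcm(a,b)=28, i.e. a*b=28 with a,b coprime.
Pairs found: (1,28), (4,7), (7,4), (28,1)
Total ordered pairs: 4


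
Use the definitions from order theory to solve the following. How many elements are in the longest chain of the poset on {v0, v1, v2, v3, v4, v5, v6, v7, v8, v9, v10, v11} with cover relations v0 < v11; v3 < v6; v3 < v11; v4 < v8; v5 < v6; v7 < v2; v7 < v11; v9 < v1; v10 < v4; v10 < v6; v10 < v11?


A chain is a totally ordered subset; we count the number of elements in a maximum chain.
Compute, for each element x, the size of the longest chain ending at x:
  v0: 1
  v3: 1
  v5: 1
  v7: 1
  v9: 1
  v10: 1
  ...
A maximum chain: v10 < v4 < v8
Number of elements in the longest chain: 3


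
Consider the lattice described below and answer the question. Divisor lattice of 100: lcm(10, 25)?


Join=lcm.
gcd(10,25)=5
lcm=50


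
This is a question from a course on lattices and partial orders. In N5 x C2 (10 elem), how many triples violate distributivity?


Distributive law: a ^ (b v c) = (a ^ b) v (a ^ c).
Check all 10^3 = 1000 ordered triples (a,b,c).
  e.g. a=(b,0), b=(a,0), c=(c,0): lhs=(b,0) != rhs=(a,0)
  e.g. a=(b,0), b=(a,0), c=(c,1): lhs=(b,0) != rhs=(a,0)
Total violating triples: 16


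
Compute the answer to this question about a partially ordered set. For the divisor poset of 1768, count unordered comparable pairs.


A comparable pair {a,b} has a < b or b < a in the order.
Count unordered pairs where one element is strictly below the other.
Examples: {1,2}, {1,4}, {1,8}, {1,13}, ...
Total comparable pairs: 74


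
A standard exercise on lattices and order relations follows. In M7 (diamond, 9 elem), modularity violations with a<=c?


Modular law: if a <= c then a v (b ^ c) = (a v b) ^ c.
Check all triples (a,b,c) with a <= c among 9 elements.
This lattice is modular (diamonds M_m and their chain-products are modular).
Total violating triples: 0


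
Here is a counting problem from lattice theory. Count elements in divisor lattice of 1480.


Divisors of 1480: [1, 2, 4, 5, 8, 10, 20, 37, 40, 74, 148, 185, 296, 370, 740, 1480]
Count: 16


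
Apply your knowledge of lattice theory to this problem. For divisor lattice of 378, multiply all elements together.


Divisors of 378: [1, 2, 3, 6, 7, 9, 14, 18, 21, 27, 42, 54, 63, 126, 189, 378]
Product = n^(d(n)/2) = 378^(16/2)
Product = 416806419029812551936


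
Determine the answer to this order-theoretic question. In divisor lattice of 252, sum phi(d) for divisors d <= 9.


Divisors of 252 up to 9: [1, 2, 3, 4, 6, 7, 9]
phi values: [1, 1, 2, 2, 2, 6, 6]
Sum = 20


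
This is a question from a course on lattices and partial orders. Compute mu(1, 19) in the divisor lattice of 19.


In a divisor lattice, mu(a,b) = mu(b/a) where mu is the classical Mobius function.
b/a = 19/1 = 19
Prime factorization of 19: primes [19]
19 is squarefree with 1 prime factor(s), so mu(19) = (-1)^1 = -1


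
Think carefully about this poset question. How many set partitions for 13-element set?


B(n) = number of set partitions of an n-element set.
B(n) satisfies the recurrence: B(n+1) = sum_k C(n,k)*B(k).
B(13) = 27644437


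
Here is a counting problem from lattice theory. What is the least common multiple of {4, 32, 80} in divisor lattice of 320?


In a divisor lattice, join = lcm (least common multiple).
Compute lcm iteratively: start with first element, then lcm(current, next).
Elements: [4, 32, 80]
lcm(4,32) = 32
lcm(32,80) = 160
Final lcm = 160


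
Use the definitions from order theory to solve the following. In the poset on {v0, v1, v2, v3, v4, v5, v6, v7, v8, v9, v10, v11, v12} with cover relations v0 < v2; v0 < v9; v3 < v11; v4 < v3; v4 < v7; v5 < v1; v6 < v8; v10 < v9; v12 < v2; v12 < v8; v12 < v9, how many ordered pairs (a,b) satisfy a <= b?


The order relation is {(a,b) : a <= b}, reflexive so it includes (a,a).
Examples: (v0,v0), (v0,v2), (v0,v9), (v1,v1), (v10,v10), ...
Total ordered pairs: 25


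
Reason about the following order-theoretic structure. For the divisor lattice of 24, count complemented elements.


An element a is complemented if some b has a meet b = bottom, a join b = top.
a is complemented iff gcd(a, n/a)=1, i.e. a is a unitary divisor of 24.
Complemented elements: 1, 3, 8, 24
Count: 4


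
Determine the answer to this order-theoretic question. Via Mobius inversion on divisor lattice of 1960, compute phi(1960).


phi(n) = n * prod_{p|n} (1 - 1/p).
Prime divisors of 1960: [2, 5, 7]
phi(1960) = 1960 * (1 - 1/2) * (1 - 1/5) * (1 - 1/7)
phi(1960) = 672


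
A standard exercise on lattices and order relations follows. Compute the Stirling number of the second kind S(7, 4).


S(n,k) = k*S(n-1,k) + S(n-1,k-1).
S(6,4) = 65, S(6,3) = 90
S(7,4) = 4*65 + 90 = 260 + 90
S(7,4) = 350


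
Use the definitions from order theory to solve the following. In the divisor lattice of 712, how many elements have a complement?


An element a is complemented if some b has a meet b = bottom, a join b = top.
a is complemented iff gcd(a, n/a)=1, i.e. a is a unitary divisor of 712.
Complemented elements: 1, 8, 89, 712
Count: 4


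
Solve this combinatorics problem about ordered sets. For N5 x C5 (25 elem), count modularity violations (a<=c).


Modular law: if a <= c then a v (b ^ c) = (a v b) ^ c.
Check all triples (a,b,c) with a <= c among 25 elements.
  e.g. a=(a,0), b=(c,0), c=(b,0): lhs=(a,0) != rhs=(b,0)
  e.g. a=(a,0), b=(c,1), c=(b,0): lhs=(a,0) != rhs=(b,0)
Total violating triples: 75


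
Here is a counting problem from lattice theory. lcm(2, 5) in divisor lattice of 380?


Join=lcm.
gcd(2,5)=1
lcm=10


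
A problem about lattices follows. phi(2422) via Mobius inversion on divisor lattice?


phi(n) = n * prod_{p|n} (1 - 1/p).
Prime divisors of 2422: [2, 7, 173]
phi(2422) = 2422 * (1 - 1/2) * (1 - 1/7) * (1 - 1/173)
phi(2422) = 1032


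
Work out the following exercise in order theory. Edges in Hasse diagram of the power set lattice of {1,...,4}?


A cover relation a -< b holds when a < b with no c strictly between.
Cover relations:
  {} -< {1}
  {} -< {2}
  {} -< {3}
  {} -< {4}
  {1} -< {1,2}
  {1} -< {1,3}
  {1} -< {1,4}
  {2} -< {1,2}
  ...24 more
Total: 32


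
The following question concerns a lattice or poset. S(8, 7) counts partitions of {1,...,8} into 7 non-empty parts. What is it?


S(n,k) = k*S(n-1,k) + S(n-1,k-1).
S(7,7) = 1, S(7,6) = 21
S(8,7) = 7*1 + 21 = 7 + 21
S(8,7) = 28


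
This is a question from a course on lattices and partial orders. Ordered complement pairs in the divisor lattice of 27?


Complement pair (a,b): a meet b = bottom, a join b = top.
Here: gcd(a,b)=1 and lcm(a,b)=27, i.e. a*b=27 with a,b coprime.
Pairs found: (1,27), (27,1)
Total ordered pairs: 2


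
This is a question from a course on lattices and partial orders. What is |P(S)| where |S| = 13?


Power set = 2^n.
2^13 = 8192


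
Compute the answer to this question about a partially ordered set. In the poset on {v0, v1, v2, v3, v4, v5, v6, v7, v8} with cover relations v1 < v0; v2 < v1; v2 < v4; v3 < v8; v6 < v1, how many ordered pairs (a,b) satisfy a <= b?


The order relation is {(a,b) : a <= b}, reflexive so it includes (a,a).
Examples: (v0,v0), (v1,v0), (v1,v1), (v2,v0), (v2,v1), ...
Total ordered pairs: 16


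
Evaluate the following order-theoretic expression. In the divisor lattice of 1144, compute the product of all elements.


Divisors of 1144: [1, 2, 4, 8, 11, 13, 22, 26, 44, 52, 88, 104, 143, 286, 572, 1144]
Product = n^(d(n)/2) = 1144^(16/2)
Product = 2933649302161070453948416


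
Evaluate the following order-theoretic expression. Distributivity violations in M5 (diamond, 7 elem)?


Distributive law: a ^ (b v c) = (a ^ b) v (a ^ c).
Check all 7^3 = 343 ordered triples (a,b,c).
  e.g. a=a1, b=a2, c=a3: lhs=a1 != rhs=0
  e.g. a=a1, b=a2, c=a4: lhs=a1 != rhs=0
Total violating triples: 60


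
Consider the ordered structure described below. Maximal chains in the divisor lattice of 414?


A maximal chain goes from the minimum element to a maximal element via cover relations.
Counting all min-to-max paths in the cover graph.
Total maximal chains: 12


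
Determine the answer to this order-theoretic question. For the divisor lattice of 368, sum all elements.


sigma(n) = sum of divisors.
Divisors of 368: [1, 2, 4, 8, 16, 23, 46, 92, 184, 368]
Sum = 744


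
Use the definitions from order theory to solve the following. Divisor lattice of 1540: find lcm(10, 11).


In a divisor lattice, join = lcm (least common multiple).
gcd(10,11) = 1
lcm(10,11) = 10*11/gcd = 110/1 = 110


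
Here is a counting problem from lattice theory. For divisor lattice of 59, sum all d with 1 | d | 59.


Interval [1,59] in divisors of 59: [1, 59]
Sum = 60


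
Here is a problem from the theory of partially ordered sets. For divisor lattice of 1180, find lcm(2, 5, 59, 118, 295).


In a divisor lattice, join = lcm (least common multiple).
Compute lcm iteratively: start with first element, then lcm(current, next).
Elements: [2, 5, 59, 118, 295]
lcm(2,5) = 10
lcm(10,59) = 590
lcm(590,118) = 590
lcm(590,295) = 590
Final lcm = 590


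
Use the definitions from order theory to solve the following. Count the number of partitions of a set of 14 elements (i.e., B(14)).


B(n) = number of set partitions of an n-element set.
B(n) satisfies the recurrence: B(n+1) = sum_k C(n,k)*B(k).
B(14) = 190899322


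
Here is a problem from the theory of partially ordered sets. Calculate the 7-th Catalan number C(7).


C(n) = C(2n, n) / (n+1).
C(14, 7) = 3432
C(7) = 3432 / 8 = 429


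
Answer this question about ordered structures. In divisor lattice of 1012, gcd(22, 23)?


Meet=gcd.
gcd(22,23)=1


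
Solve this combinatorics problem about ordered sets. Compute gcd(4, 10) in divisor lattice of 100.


In a divisor lattice, meet = gcd (greatest common divisor).
By Euclidean algorithm or factoring: gcd(4,10) = 2


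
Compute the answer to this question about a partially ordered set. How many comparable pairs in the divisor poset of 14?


A comparable pair {a,b} has a < b or b < a in the order.
Count unordered pairs where one element is strictly below the other.
Examples: {1,2}, {1,7}, {1,14}, {2,14}, ...
Total comparable pairs: 5


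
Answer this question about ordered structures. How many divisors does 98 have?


Divisors of 98: [1, 2, 7, 14, 49, 98]
Count: 6


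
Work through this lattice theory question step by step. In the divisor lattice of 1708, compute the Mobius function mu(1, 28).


In a divisor lattice, mu(a,b) = mu(b/a) where mu is the classical Mobius function.
b/a = 28/1 = 28
Prime factorization of 28: primes [2, 7]
28 is not squarefree, so mu(28) = 0


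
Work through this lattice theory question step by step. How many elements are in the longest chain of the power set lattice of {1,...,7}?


A chain is a totally ordered subset; we count the number of elements in a maximum chain.
Compute, for each element x, the size of the longest chain ending at x:
  {}: 1
  {1}: 2
  {2}: 2
  {3}: 2
  {4}: 2
  {5}: 2
  ...
A maximum chain: {} < {1} < {1,2} < {1,2,3} < {1,2,3,4} < {1,2,3,4,5} < {1,2,3,4,5,6} < {1,2,3,4,5,6,7}
Number of elements in the longest chain: 8


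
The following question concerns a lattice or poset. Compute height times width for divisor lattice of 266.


Height = length of longest chain minus 1; width = size of largest antichain.
A maximum chain: 1 | 19 | 133 | 266  (height 3).
A maximum antichain: {2, 7, 19}  (width 3).
Product = 3 * 3 = 9


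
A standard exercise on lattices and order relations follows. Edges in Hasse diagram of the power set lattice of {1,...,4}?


A cover relation a -< b holds when a < b with no c strictly between.
Cover relations:
  {} -< {1}
  {} -< {2}
  {} -< {3}
  {} -< {4}
  {1} -< {1,2}
  {1} -< {1,3}
  {1} -< {1,4}
  {2} -< {1,2}
  ...24 more
Total: 32


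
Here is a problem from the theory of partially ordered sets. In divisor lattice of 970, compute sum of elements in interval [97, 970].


Interval [97,970] in divisors of 970: [97, 194, 485, 970]
Sum = 1746


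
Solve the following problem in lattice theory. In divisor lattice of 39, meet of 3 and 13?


In a divisor lattice, meet = gcd (greatest common divisor).
By Euclidean algorithm or factoring: gcd(3,13) = 1


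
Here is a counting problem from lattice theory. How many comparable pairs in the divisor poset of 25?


A comparable pair {a,b} has a < b or b < a in the order.
Count unordered pairs where one element is strictly below the other.
Examples: {1,5}, {1,25}, {5,25}
Total comparable pairs: 3


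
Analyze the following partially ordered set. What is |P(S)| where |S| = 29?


Power set = 2^n.
2^29 = 536870912


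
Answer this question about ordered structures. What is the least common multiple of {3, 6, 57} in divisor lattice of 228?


In a divisor lattice, join = lcm (least common multiple).
Compute lcm iteratively: start with first element, then lcm(current, next).
Elements: [3, 6, 57]
lcm(3,6) = 6
lcm(6,57) = 114
Final lcm = 114


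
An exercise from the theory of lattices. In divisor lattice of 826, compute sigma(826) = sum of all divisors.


sigma(n) = sum of divisors.
Divisors of 826: [1, 2, 7, 14, 59, 118, 413, 826]
Sum = 1440


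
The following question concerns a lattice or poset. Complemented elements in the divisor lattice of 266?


An element a is complemented if some b has a meet b = bottom, a join b = top.
a is complemented iff gcd(a, n/a)=1, i.e. a is a unitary divisor of 266.
Complemented elements: 1, 2, 7, 14, 19, 38, ... (2 more)
Count: 8


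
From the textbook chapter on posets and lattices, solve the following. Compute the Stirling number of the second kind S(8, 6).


S(n,k) = k*S(n-1,k) + S(n-1,k-1).
S(7,6) = 21, S(7,5) = 140
S(8,6) = 6*21 + 140 = 126 + 140
S(8,6) = 266


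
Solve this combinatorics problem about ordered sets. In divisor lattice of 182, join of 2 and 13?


In a divisor lattice, join = lcm (least common multiple).
gcd(2,13) = 1
lcm(2,13) = 2*13/gcd = 26/1 = 26


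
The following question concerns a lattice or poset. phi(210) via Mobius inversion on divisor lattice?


phi(n) = n * prod_{p|n} (1 - 1/p).
Prime divisors of 210: [2, 3, 5, 7]
phi(210) = 210 * (1 - 1/2) * (1 - 1/3) * (1 - 1/5) * (1 - 1/7)
phi(210) = 48


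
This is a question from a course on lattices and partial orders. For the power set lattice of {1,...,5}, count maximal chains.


A maximal chain goes from the minimum element to a maximal element via cover relations.
Counting all min-to-max paths in the cover graph.
Total maximal chains: 120


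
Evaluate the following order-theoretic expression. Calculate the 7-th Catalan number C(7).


C(n) = C(2n, n) / (n+1).
C(14, 7) = 3432
C(7) = 3432 / 8 = 429


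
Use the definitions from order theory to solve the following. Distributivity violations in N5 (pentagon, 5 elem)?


Distributive law: a ^ (b v c) = (a ^ b) v (a ^ c).
Check all 5^3 = 125 ordered triples (a,b,c).
  e.g. a=b, b=a, c=c: lhs=b != rhs=a
  e.g. a=b, b=c, c=a: lhs=b != rhs=a
Total violating triples: 2


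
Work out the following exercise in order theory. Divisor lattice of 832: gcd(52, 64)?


Meet=gcd.
gcd(52,64)=4


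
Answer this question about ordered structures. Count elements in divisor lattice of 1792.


Divisors of 1792: [1, 2, 4, 7, 8, 14, 16, 28, 32, 56, 64, 112, 128, 224, 256, 448, 896, 1792]
Count: 18


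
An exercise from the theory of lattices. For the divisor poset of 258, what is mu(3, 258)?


In a divisor lattice, mu(a,b) = mu(b/a) where mu is the classical Mobius function.
b/a = 258/3 = 86
Prime factorization of 86: primes [2, 43]
86 is squarefree with 2 prime factor(s), so mu(86) = (-1)^2 = 1


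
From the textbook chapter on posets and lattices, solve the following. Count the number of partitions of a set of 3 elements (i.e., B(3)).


B(n) = number of set partitions of an n-element set.
B(n) satisfies the recurrence: B(n+1) = sum_k C(n,k)*B(k).
B(3) = 5


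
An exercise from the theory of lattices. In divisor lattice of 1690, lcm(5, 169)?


Join=lcm.
gcd(5,169)=1
lcm=845


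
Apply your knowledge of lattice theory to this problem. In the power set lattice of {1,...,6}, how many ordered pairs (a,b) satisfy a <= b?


The order relation is {(a,b) : a <= b}, reflexive so it includes (a,a).
Examples: ({},{}), ({},{1,2}), ({},{1,2,3}), ({},{1,2,3,4}), ({},{1,2,3,4,5}), ...
Total ordered pairs: 729


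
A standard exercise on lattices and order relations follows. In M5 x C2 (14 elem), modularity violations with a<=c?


Modular law: if a <= c then a v (b ^ c) = (a v b) ^ c.
Check all triples (a,b,c) with a <= c among 14 elements.
This lattice is modular (diamonds M_m and their chain-products are modular).
Total violating triples: 0


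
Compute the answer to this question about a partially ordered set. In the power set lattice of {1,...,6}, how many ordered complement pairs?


Complement pair (a,b): a meet b = bottom, a join b = top.
Here: A intersect B = {} and A union B = {1,...,6}.
Pairs found: ({},{1,2,3,4,5,6}), ({1},{2,3,4,5,6}), ({2},{1,3,4,5,6}), ({3},{1,2,4,5,6}), ... (60 more)
Total ordered pairs: 64


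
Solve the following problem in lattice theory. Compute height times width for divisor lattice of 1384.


Height = length of longest chain minus 1; width = size of largest antichain.
A maximum chain: 1 | 173 | 346 | 692 | 1384  (height 4).
A maximum antichain: {2, 173}  (width 2).
Product = 4 * 2 = 8


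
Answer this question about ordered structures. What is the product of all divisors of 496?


Divisors of 496: [1, 2, 4, 8, 16, 31, 62, 124, 248, 496]
Product = n^(d(n)/2) = 496^(10/2)
Product = 30019840638976


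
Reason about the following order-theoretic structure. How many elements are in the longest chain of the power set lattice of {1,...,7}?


A chain is a totally ordered subset; we count the number of elements in a maximum chain.
Compute, for each element x, the size of the longest chain ending at x:
  {}: 1
  {1}: 2
  {2}: 2
  {3}: 2
  {4}: 2
  {5}: 2
  ...
A maximum chain: {} < {1} < {1,2} < {1,2,3} < {1,2,3,4} < {1,2,3,4,5} < {1,2,3,4,5,6} < {1,2,3,4,5,6,7}
Number of elements in the longest chain: 8


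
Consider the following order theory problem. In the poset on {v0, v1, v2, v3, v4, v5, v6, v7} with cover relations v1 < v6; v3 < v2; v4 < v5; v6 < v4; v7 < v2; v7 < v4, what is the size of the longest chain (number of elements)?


A chain is a totally ordered subset; we count the number of elements in a maximum chain.
Compute, for each element x, the size of the longest chain ending at x:
  v0: 1
  v1: 1
  v3: 1
  v7: 1
  v6: 2
  v2: 2
  ...
A maximum chain: v1 < v6 < v4 < v5
Number of elements in the longest chain: 4


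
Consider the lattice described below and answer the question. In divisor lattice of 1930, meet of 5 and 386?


In a divisor lattice, meet = gcd (greatest common divisor).
By Euclidean algorithm or factoring: gcd(5,386) = 1


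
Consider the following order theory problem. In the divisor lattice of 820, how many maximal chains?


A maximal chain goes from the minimum element to a maximal element via cover relations.
Counting all min-to-max paths in the cover graph.
Total maximal chains: 12


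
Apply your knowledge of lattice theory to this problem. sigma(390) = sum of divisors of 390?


sigma(n) = sum of divisors.
Divisors of 390: [1, 2, 3, 5, 6, 10, 13, 15, 26, 30, 39, 65, 78, 130, 195, 390]
Sum = 1008


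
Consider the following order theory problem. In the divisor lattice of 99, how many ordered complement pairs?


Complement pair (a,b): a meet b = bottom, a join b = top.
Here: gcd(a,b)=1 and lcm(a,b)=99, i.e. a*b=99 with a,b coprime.
Pairs found: (1,99), (9,11), (11,9), (99,1)
Total ordered pairs: 4


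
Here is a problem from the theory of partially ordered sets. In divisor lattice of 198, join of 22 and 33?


In a divisor lattice, join = lcm (least common multiple).
gcd(22,33) = 11
lcm(22,33) = 22*33/gcd = 726/11 = 66


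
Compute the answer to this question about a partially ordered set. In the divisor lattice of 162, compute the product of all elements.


Divisors of 162: [1, 2, 3, 6, 9, 18, 27, 54, 81, 162]
Product = n^(d(n)/2) = 162^(10/2)
Product = 111577100832


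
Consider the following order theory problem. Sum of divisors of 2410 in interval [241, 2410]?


Interval [241,2410] in divisors of 2410: [241, 482, 1205, 2410]
Sum = 4338


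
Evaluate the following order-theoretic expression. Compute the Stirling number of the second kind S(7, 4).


S(n,k) = k*S(n-1,k) + S(n-1,k-1).
S(6,4) = 65, S(6,3) = 90
S(7,4) = 4*65 + 90 = 260 + 90
S(7,4) = 350


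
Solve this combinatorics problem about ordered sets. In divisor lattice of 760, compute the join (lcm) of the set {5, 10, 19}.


In a divisor lattice, join = lcm (least common multiple).
Compute lcm iteratively: start with first element, then lcm(current, next).
Elements: [5, 10, 19]
lcm(5,10) = 10
lcm(10,19) = 190
Final lcm = 190


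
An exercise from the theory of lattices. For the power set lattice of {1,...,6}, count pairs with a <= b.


The order relation is {(a,b) : a <= b}, reflexive so it includes (a,a).
Examples: ({},{}), ({},{1,2}), ({},{1,2,3}), ({},{1,2,3,4}), ({},{1,2,3,4,5}), ...
Total ordered pairs: 729


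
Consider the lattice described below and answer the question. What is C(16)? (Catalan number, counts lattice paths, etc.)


C(n) = C(2n, n) / (n+1).
C(32, 16) = 601080390
C(16) = 601080390 / 17 = 35357670


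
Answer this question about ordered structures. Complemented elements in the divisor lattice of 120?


An element a is complemented if some b has a meet b = bottom, a join b = top.
a is complemented iff gcd(a, n/a)=1, i.e. a is a unitary divisor of 120.
Complemented elements: 1, 3, 5, 8, 15, 24, ... (2 more)
Count: 8


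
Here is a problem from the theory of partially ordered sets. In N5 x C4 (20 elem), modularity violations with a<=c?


Modular law: if a <= c then a v (b ^ c) = (a v b) ^ c.
Check all triples (a,b,c) with a <= c among 20 elements.
  e.g. a=(a,0), b=(c,0), c=(b,0): lhs=(a,0) != rhs=(b,0)
  e.g. a=(a,0), b=(c,1), c=(b,0): lhs=(a,0) != rhs=(b,0)
Total violating triples: 40


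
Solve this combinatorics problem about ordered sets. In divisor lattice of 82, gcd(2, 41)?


Meet=gcd.
gcd(2,41)=1


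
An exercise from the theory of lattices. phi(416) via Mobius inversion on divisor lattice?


phi(n) = n * prod_{p|n} (1 - 1/p).
Prime divisors of 416: [2, 13]
phi(416) = 416 * (1 - 1/2) * (1 - 1/13)
phi(416) = 192


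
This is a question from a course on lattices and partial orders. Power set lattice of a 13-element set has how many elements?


Power set = 2^n.
2^13 = 8192


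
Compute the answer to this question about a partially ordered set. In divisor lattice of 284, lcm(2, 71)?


Join=lcm.
gcd(2,71)=1
lcm=142


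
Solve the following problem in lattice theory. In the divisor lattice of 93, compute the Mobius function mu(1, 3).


In a divisor lattice, mu(a,b) = mu(b/a) where mu is the classical Mobius function.
b/a = 3/1 = 3
Prime factorization of 3: primes [3]
3 is squarefree with 1 prime factor(s), so mu(3) = (-1)^1 = -1


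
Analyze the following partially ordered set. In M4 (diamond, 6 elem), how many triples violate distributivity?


Distributive law: a ^ (b v c) = (a ^ b) v (a ^ c).
Check all 6^3 = 216 ordered triples (a,b,c).
  e.g. a=a1, b=a2, c=a3: lhs=a1 != rhs=0
  e.g. a=a1, b=a2, c=a4: lhs=a1 != rhs=0
Total violating triples: 24


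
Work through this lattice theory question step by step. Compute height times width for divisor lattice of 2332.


Height = length of longest chain minus 1; width = size of largest antichain.
A maximum chain: 1 | 53 | 583 | 1166 | 2332  (height 4).
A maximum antichain: {4, 22, 106, 583}  (width 4).
Product = 4 * 4 = 16


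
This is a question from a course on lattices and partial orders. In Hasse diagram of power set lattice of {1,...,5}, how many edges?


A cover relation a -< b holds when a < b with no c strictly between.
Cover relations:
  {} -< {1}
  {} -< {2}
  {} -< {3}
  {} -< {4}
  {} -< {5}
  {1} -< {1,2}
  {1} -< {1,3}
  {1} -< {1,4}
  ...72 more
Total: 80


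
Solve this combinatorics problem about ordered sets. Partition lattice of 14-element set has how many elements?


B(n) = number of set partitions of an n-element set.
B(n) satisfies the recurrence: B(n+1) = sum_k C(n,k)*B(k).
B(14) = 190899322


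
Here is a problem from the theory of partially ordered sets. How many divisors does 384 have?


Divisors of 384: [1, 2, 3, 4, 6, 8, 12, 16, 24, 32, 48, 64, 96, 128, 192, 384]
Count: 16


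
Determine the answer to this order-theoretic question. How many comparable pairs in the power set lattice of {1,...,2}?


A comparable pair {a,b} has a < b or b < a in the order.
Count unordered pairs where one element is strictly below the other.
Examples: {{},{1}}, {{},{2}}, {{},{1,2}}, {{1},{1,2}}, ...
Total comparable pairs: 5


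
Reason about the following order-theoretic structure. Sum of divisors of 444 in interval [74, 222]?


Interval [74,222] in divisors of 444: [74, 222]
Sum = 296


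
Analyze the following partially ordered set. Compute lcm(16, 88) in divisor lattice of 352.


In a divisor lattice, join = lcm (least common multiple).
gcd(16,88) = 8
lcm(16,88) = 16*88/gcd = 1408/8 = 176


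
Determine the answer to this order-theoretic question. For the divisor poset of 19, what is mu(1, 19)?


In a divisor lattice, mu(a,b) = mu(b/a) where mu is the classical Mobius function.
b/a = 19/1 = 19
Prime factorization of 19: primes [19]
19 is squarefree with 1 prime factor(s), so mu(19) = (-1)^1 = -1


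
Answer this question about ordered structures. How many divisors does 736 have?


Divisors of 736: [1, 2, 4, 8, 16, 23, 32, 46, 92, 184, 368, 736]
Count: 12


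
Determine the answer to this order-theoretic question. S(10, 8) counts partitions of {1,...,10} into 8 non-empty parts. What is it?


S(n,k) = k*S(n-1,k) + S(n-1,k-1).
S(9,8) = 36, S(9,7) = 462
S(10,8) = 8*36 + 462 = 288 + 462
S(10,8) = 750


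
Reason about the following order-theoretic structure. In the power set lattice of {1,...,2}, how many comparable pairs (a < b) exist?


A comparable pair {a,b} has a < b or b < a in the order.
Count unordered pairs where one element is strictly below the other.
Examples: {{},{1}}, {{},{2}}, {{},{1,2}}, {{1},{1,2}}, ...
Total comparable pairs: 5


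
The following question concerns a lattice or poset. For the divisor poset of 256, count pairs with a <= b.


The order relation is {(a,b) : a <= b}, reflexive so it includes (a,a).
Examples: (1,1), (1,128), (1,16), (1,2), (1,256), ...
Total ordered pairs: 45


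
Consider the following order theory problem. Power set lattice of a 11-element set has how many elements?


Power set = 2^n.
2^11 = 2048


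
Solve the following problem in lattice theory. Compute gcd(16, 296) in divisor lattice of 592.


In a divisor lattice, meet = gcd (greatest common divisor).
By Euclidean algorithm or factoring: gcd(16,296) = 8


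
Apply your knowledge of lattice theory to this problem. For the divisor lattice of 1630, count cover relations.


A cover relation a -< b holds when a < b with no c strictly between.
Cover relations:
  1 -< 2
  1 -< 5
  1 -< 163
  2 -< 10
  2 -< 326
  5 -< 10
  5 -< 815
  10 -< 1630
  ...4 more
Total: 12


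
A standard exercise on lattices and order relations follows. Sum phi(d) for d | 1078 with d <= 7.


Divisors of 1078 up to 7: [1, 2, 7]
phi values: [1, 1, 6]
Sum = 8


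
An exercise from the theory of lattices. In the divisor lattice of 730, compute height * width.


Height = length of longest chain minus 1; width = size of largest antichain.
A maximum chain: 1 | 73 | 365 | 730  (height 3).
A maximum antichain: {2, 5, 73}  (width 3).
Product = 3 * 3 = 9


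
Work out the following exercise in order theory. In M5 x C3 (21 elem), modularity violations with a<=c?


Modular law: if a <= c then a v (b ^ c) = (a v b) ^ c.
Check all triples (a,b,c) with a <= c among 21 elements.
This lattice is modular (diamonds M_m and their chain-products are modular).
Total violating triples: 0


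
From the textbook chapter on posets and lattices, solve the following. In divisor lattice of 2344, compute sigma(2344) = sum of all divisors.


sigma(n) = sum of divisors.
Divisors of 2344: [1, 2, 4, 8, 293, 586, 1172, 2344]
Sum = 4410


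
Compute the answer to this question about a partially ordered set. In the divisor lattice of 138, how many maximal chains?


A maximal chain goes from the minimum element to a maximal element via cover relations.
Counting all min-to-max paths in the cover graph.
Total maximal chains: 6


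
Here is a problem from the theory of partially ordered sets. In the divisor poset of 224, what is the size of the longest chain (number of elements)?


A chain is a totally ordered subset; we count the number of elements in a maximum chain.
Compute, for each element x, the size of the longest chain ending at x:
  1: 1
  2: 2
  7: 2
  4: 3
  8: 4
  14: 3
  ...
A maximum chain: 1 < 2 < 4 < 8 < 16 < 32 < 224
Number of elements in the longest chain: 7


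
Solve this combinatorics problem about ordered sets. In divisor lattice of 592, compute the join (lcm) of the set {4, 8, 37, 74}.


In a divisor lattice, join = lcm (least common multiple).
Compute lcm iteratively: start with first element, then lcm(current, next).
Elements: [4, 8, 37, 74]
lcm(4,8) = 8
lcm(8,37) = 296
lcm(296,74) = 296
Final lcm = 296


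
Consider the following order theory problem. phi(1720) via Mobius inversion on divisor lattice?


phi(n) = n * prod_{p|n} (1 - 1/p).
Prime divisors of 1720: [2, 5, 43]
phi(1720) = 1720 * (1 - 1/2) * (1 - 1/5) * (1 - 1/43)
phi(1720) = 672


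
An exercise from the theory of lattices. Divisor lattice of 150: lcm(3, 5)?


Join=lcm.
gcd(3,5)=1
lcm=15


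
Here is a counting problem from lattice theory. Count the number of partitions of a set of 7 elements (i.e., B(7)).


B(n) = number of set partitions of an n-element set.
B(n) satisfies the recurrence: B(n+1) = sum_k C(n,k)*B(k).
B(7) = 877


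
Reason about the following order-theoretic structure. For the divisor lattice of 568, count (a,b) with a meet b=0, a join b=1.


Complement pair (a,b): a meet b = bottom, a join b = top.
Here: gcd(a,b)=1 and lcm(a,b)=568, i.e. a*b=568 with a,b coprime.
Pairs found: (1,568), (8,71), (71,8), (568,1)
Total ordered pairs: 4


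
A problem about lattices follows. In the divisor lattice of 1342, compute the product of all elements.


Divisors of 1342: [1, 2, 11, 22, 61, 122, 671, 1342]
Product = n^(d(n)/2) = 1342^(8/2)
Product = 3243471329296


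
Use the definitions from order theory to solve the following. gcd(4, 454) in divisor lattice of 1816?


Meet=gcd.
gcd(4,454)=2


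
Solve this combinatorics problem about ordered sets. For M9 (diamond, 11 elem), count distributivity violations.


Distributive law: a ^ (b v c) = (a ^ b) v (a ^ c).
Check all 11^3 = 1331 ordered triples (a,b,c).
  e.g. a=a1, b=a2, c=a3: lhs=a1 != rhs=0
  e.g. a=a1, b=a2, c=a4: lhs=a1 != rhs=0
Total violating triples: 504


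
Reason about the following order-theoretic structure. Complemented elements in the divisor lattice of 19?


An element a is complemented if some b has a meet b = bottom, a join b = top.
a is complemented iff gcd(a, n/a)=1, i.e. a is a unitary divisor of 19.
Complemented elements: 1, 19
Count: 2


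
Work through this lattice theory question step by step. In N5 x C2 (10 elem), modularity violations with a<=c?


Modular law: if a <= c then a v (b ^ c) = (a v b) ^ c.
Check all triples (a,b,c) with a <= c among 10 elements.
  e.g. a=(a,0), b=(c,0), c=(b,0): lhs=(a,0) != rhs=(b,0)
  e.g. a=(a,0), b=(c,1), c=(b,0): lhs=(a,0) != rhs=(b,0)
Total violating triples: 6


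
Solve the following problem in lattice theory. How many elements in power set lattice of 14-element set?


Power set = 2^n.
2^14 = 16384


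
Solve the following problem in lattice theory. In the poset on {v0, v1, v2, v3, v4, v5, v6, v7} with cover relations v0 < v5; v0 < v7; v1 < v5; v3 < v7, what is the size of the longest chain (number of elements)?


A chain is a totally ordered subset; we count the number of elements in a maximum chain.
Compute, for each element x, the size of the longest chain ending at x:
  v0: 1
  v1: 1
  v2: 1
  v3: 1
  v4: 1
  v6: 1
  ...
A maximum chain: v0 < v5
Number of elements in the longest chain: 2


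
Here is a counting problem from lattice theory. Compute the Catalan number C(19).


C(n) = C(2n, n) / (n+1).
C(38, 19) = 35345263800
C(19) = 35345263800 / 20 = 1767263190


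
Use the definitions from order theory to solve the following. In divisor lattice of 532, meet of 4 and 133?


In a divisor lattice, meet = gcd (greatest common divisor).
By Euclidean algorithm or factoring: gcd(4,133) = 1


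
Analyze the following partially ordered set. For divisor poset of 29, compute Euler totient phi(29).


phi(n) = n * prod_{p|n} (1 - 1/p).
Prime divisors of 29: [29]
phi(29) = 29 * (1 - 1/29)
phi(29) = 28


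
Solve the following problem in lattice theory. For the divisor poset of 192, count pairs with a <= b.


The order relation is {(a,b) : a <= b}, reflexive so it includes (a,a).
Examples: (1,1), (1,12), (1,16), (1,192), (1,2), ...
Total ordered pairs: 84


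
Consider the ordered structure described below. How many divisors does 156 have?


Divisors of 156: [1, 2, 3, 4, 6, 12, 13, 26, 39, 52, 78, 156]
Count: 12


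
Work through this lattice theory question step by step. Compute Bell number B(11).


B(n) = number of set partitions of an n-element set.
B(n) satisfies the recurrence: B(n+1) = sum_k C(n,k)*B(k).
B(11) = 678570


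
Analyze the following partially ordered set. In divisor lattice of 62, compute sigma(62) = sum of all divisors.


sigma(n) = sum of divisors.
Divisors of 62: [1, 2, 31, 62]
Sum = 96


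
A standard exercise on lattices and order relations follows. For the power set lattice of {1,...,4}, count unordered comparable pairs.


A comparable pair {a,b} has a < b or b < a in the order.
Count unordered pairs where one element is strictly below the other.
Examples: {{},{1}}, {{},{2}}, {{},{3}}, {{},{4}}, ...
Total comparable pairs: 65


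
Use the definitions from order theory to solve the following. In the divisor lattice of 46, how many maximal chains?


A maximal chain goes from the minimum element to a maximal element via cover relations.
Counting all min-to-max paths in the cover graph.
Total maximal chains: 2


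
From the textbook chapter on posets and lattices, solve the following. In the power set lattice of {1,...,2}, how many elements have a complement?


An element a is complemented if some b has a meet b = bottom, a join b = top.
every subset A has complement S\A, so all elements are complemented.
Complemented elements: {}, {1}, {2}, {1,2}
Count: 4


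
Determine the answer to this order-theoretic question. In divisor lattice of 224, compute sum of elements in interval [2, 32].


Interval [2,32] in divisors of 224: [2, 4, 8, 16, 32]
Sum = 62


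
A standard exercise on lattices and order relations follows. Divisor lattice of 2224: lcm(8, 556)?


Join=lcm.
gcd(8,556)=4
lcm=1112


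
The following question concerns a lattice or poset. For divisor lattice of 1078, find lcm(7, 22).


In a divisor lattice, join = lcm (least common multiple).
Compute lcm iteratively: start with first element, then lcm(current, next).
Elements: [7, 22]
lcm(7,22) = 154
Final lcm = 154


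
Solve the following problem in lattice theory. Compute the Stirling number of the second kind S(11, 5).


S(n,k) = k*S(n-1,k) + S(n-1,k-1).
S(10,5) = 42525, S(10,4) = 34105
S(11,5) = 5*42525 + 34105 = 212625 + 34105
S(11,5) = 246730


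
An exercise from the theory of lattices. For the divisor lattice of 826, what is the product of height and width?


Height = length of longest chain minus 1; width = size of largest antichain.
A maximum chain: 1 | 59 | 413 | 826  (height 3).
A maximum antichain: {2, 7, 59}  (width 3).
Product = 3 * 3 = 9


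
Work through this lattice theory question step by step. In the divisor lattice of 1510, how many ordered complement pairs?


Complement pair (a,b): a meet b = bottom, a join b = top.
Here: gcd(a,b)=1 and lcm(a,b)=1510, i.e. a*b=1510 with a,b coprime.
Pairs found: (1,1510), (2,755), (5,302), (10,151), ... (4 more)
Total ordered pairs: 8


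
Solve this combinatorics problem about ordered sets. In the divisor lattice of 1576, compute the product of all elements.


Divisors of 1576: [1, 2, 4, 8, 197, 394, 788, 1576]
Product = n^(d(n)/2) = 1576^(8/2)
Product = 6169143218176


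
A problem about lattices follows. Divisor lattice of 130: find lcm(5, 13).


In a divisor lattice, join = lcm (least common multiple).
gcd(5,13) = 1
lcm(5,13) = 5*13/gcd = 65/1 = 65
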